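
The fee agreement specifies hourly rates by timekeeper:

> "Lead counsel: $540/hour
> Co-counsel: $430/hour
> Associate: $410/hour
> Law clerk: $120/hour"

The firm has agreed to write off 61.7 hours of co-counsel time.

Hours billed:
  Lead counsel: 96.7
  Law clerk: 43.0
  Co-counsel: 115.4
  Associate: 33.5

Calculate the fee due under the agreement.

Lead counsel: 96.7 × $540 = $52,218.00
Co-counsel: 115.4 × $430 = $49,622.00
Associate: 33.5 × $410 = $13,735.00
Law clerk: 43.0 × $120 = $5,160.00
Subtotal: $120,735.00
Write-off: 61.7 × $430 = $26,531.00
Total: $120,735.00 − $26,531.00 = $94,204.00

$94,204.00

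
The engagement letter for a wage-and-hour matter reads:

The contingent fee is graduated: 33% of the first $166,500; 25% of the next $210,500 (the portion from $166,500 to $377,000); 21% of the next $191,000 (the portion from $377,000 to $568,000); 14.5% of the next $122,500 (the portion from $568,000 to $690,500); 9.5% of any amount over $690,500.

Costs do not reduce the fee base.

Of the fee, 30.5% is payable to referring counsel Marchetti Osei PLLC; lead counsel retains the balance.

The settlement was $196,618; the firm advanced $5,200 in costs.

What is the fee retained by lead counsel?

$43,419.78

Fee base is the gross recovery, $196,618; costs are reimbursed separately.
First $166,500 at 33% = $54,945.00
Remaining $30,118 at 25% = $7,529.50
Fee: $54,945.00 + $7,529.50 = $62,474.50
Referral share: 30.5% of $62,474.50 = $19,054.72; lead counsel retains $62,474.50 − $19,054.72 = $43,419.78.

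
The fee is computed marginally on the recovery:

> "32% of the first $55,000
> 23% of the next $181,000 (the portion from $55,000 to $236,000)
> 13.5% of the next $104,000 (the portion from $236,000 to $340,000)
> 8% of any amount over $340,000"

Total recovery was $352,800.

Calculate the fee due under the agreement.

First $55,000 at 32% = $17,600.00
Next $181,000 at 23% = $41,630.00
Next $104,000 at 13.5% = $14,040.00
Remaining $12,800 at 8% = $1,024.00
Fee: $17,600.00 + $41,630.00 + $14,040.00 + $1,024.00 = $74,294.00

$74,294.00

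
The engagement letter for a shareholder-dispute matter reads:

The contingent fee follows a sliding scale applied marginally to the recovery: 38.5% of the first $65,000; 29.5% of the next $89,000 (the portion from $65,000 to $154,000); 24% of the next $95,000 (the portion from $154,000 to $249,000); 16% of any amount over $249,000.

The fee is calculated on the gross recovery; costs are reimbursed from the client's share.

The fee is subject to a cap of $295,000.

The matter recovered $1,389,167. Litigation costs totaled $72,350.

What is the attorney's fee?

Fee base is the gross recovery, $1,389,167; costs are reimbursed separately.
First $65,000 at 38.5% = $25,025.00
Next $89,000 at 29.5% = $26,255.00
Next $95,000 at 24% = $22,800.00
Remaining $1,140,167 at 16% = $182,426.72
Fee: $25,025.00 + $26,255.00 + $22,800.00 + $182,426.72 = $256,506.72
$256,506.72 is under the $295,000 cap.

$256,506.72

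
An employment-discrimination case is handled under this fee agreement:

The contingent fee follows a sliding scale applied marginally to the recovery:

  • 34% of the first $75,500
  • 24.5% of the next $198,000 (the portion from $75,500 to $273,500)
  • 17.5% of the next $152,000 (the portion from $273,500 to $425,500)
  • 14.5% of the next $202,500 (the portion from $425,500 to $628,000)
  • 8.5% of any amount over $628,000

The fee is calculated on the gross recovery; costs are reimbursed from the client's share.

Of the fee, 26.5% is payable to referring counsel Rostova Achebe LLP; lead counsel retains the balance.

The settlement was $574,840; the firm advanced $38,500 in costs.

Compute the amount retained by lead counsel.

$89,989.21

Fee base is the gross recovery, $574,840; costs are reimbursed separately.
First $75,500 at 34% = $25,670.00
Next $198,000 at 24.5% = $48,510.00
Next $152,000 at 17.5% = $26,600.00
Remaining $149,340 at 14.5% = $21,654.30
Fee: $25,670.00 + $48,510.00 + $26,600.00 + $21,654.30 = $122,434.30
Referral share: 26.5% of $122,434.30 = $32,445.09; lead counsel retains $122,434.30 − $32,445.09 = $89,989.21.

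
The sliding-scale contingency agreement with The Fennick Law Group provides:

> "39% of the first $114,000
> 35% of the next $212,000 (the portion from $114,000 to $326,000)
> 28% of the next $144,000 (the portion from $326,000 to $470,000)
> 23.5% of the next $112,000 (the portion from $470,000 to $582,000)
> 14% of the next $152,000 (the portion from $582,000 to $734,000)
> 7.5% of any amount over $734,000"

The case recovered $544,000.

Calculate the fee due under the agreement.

$176,370.00

First $114,000 at 39% = $44,460.00
Next $212,000 at 35% = $74,200.00
Next $144,000 at 28% = $40,320.00
Remaining $74,000 at 23.5% = $17,390.00
Fee: $44,460.00 + $74,200.00 + $40,320.00 + $17,390.00 = $176,370.00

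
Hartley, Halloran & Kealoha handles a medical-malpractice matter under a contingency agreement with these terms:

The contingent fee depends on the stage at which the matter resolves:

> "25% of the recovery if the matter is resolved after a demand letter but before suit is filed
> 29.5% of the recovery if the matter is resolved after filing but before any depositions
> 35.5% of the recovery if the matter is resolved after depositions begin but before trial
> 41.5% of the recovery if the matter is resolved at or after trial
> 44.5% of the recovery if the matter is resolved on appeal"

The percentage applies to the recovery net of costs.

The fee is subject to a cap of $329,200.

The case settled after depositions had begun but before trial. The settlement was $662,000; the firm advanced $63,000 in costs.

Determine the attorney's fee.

Fee base (net of costs): $662,000 − $63,000 = $599,000
The matter settled after depositions had begun but before trial, so the 35.5% rate applies.
$599,000 × 35.5% = $212,645.00
$212,645.00 is under the $329,200 cap.

$212,645.00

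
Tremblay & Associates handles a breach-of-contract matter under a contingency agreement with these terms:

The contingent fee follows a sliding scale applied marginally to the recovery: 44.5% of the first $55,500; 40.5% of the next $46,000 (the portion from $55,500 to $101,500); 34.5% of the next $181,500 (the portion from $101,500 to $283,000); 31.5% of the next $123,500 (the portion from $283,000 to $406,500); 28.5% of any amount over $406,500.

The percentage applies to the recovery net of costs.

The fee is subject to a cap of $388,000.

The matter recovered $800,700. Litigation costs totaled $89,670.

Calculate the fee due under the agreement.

Fee base (net of costs): $800,700 − $89,670 = $711,030
First $55,500 at 44.5% = $24,697.50
Next $46,000 at 40.5% = $18,630.00
Next $181,500 at 34.5% = $62,617.50
Next $123,500 at 31.5% = $38,902.50
Remaining $304,530 at 28.5% = $86,791.05
Fee: $24,697.50 + $18,630.00 + $62,617.50 + $38,902.50 + $86,791.05 = $231,638.55
$231,638.55 is under the $388,000 cap.

$231,638.55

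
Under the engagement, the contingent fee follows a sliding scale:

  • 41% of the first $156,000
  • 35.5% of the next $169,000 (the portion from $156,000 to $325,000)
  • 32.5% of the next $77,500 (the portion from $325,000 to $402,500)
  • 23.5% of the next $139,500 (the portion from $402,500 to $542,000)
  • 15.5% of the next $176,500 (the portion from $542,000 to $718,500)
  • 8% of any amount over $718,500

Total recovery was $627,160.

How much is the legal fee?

First $156,000 at 41% = $63,960.00
Next $169,000 at 35.5% = $59,995.00
Next $77,500 at 32.5% = $25,187.50
Next $139,500 at 23.5% = $32,782.50
Remaining $85,160 at 15.5% = $13,199.80
Fee: $63,960.00 + $59,995.00 + $25,187.50 + $32,782.50 + $13,199.80 = $195,124.80

$195,124.80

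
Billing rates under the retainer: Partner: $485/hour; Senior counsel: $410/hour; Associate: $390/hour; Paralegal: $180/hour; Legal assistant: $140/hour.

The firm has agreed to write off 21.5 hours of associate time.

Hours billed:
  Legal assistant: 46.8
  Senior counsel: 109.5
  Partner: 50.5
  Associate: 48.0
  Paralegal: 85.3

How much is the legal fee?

$101,628.50

Partner: 50.5 × $485 = $24,492.50
Senior counsel: 109.5 × $410 = $44,895.00
Associate: 48.0 × $390 = $18,720.00
Paralegal: 85.3 × $180 = $15,354.00
Legal assistant: 46.8 × $140 = $6,552.00
Subtotal: $110,013.50
Write-off: 21.5 × $390 = $8,385.00
Total: $110,013.50 − $8,385.00 = $101,628.50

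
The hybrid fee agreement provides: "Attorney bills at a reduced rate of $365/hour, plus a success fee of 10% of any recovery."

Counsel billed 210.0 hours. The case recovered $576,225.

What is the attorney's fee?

$134,272.50

Hourly: 210.0 × $365 = $76,650.00
Success fee: 10% of $576,225 = $57,622.50
Total: $76,650.00 + $57,622.50 = $134,272.50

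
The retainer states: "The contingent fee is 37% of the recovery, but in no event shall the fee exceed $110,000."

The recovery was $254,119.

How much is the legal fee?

37% of $254,119 = $94,024.03
That is under the $110,000 cap.

$94,024.03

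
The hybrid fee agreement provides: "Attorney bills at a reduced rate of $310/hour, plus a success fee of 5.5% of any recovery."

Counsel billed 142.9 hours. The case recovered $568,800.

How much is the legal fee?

$75,583.00

Hourly: 142.9 × $310 = $44,299.00
Success fee: 5.5% of $568,800 = $31,284.00
Total: $44,299.00 + $31,284.00 = $75,583.00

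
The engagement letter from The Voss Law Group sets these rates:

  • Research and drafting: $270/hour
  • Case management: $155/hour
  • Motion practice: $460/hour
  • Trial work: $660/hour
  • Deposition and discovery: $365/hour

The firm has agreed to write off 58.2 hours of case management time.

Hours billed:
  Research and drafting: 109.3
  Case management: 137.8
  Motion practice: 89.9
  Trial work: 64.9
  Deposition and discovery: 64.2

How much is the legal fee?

$149,470.00

Research and drafting: 109.3 × $270 = $29,511.00
Case management: 137.8 × $155 = $21,359.00
Motion practice: 89.9 × $460 = $41,354.00
Trial work: 64.9 × $660 = $42,834.00
Deposition and discovery: 64.2 × $365 = $23,433.00
Subtotal: $158,491.00
Write-off: 58.2 × $155 = $9,021.00
Total: $158,491.00 − $9,021.00 = $149,470.00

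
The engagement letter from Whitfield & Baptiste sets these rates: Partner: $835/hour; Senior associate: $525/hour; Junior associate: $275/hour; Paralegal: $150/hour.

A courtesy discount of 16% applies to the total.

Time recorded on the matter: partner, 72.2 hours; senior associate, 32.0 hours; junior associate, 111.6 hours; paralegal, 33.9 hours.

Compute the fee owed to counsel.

Partner: 72.2 × $835 = $60,287.00
Senior associate: 32.0 × $525 = $16,800.00
Junior associate: 111.6 × $275 = $30,690.00
Paralegal: 33.9 × $150 = $5,085.00
Subtotal: $112,862.00
Less 16% discount: −$18,057.92
Total: $112,862.00 − $18,057.92 = $94,804.08

$94,804.08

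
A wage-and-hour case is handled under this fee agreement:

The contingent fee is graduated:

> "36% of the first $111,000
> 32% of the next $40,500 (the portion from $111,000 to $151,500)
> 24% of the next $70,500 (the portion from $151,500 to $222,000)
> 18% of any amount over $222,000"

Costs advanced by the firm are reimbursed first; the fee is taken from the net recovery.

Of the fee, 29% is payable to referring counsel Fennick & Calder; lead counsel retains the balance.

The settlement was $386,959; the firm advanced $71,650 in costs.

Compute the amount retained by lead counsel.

$61,511.29

Fee base (net of costs): $386,959 − $71,650 = $315,309
First $111,000 at 36% = $39,960.00
Next $40,500 at 32% = $12,960.00
Next $70,500 at 24% = $16,920.00
Remaining $93,309 at 18% = $16,795.62
Fee: $39,960.00 + $12,960.00 + $16,920.00 + $16,795.62 = $86,635.62
Referral share: 29% of $86,635.62 = $25,124.33; lead counsel retains $86,635.62 − $25,124.33 = $61,511.29.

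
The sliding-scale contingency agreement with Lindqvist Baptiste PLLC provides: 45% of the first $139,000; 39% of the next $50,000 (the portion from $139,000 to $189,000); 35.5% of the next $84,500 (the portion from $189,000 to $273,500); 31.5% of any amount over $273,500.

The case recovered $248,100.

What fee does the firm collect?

$103,030.50

First $139,000 at 45% = $62,550.00
Next $50,000 at 39% = $19,500.00
Remaining $59,100 at 35.5% = $20,980.50
Fee: $62,550.00 + $19,500.00 + $20,980.50 = $103,030.50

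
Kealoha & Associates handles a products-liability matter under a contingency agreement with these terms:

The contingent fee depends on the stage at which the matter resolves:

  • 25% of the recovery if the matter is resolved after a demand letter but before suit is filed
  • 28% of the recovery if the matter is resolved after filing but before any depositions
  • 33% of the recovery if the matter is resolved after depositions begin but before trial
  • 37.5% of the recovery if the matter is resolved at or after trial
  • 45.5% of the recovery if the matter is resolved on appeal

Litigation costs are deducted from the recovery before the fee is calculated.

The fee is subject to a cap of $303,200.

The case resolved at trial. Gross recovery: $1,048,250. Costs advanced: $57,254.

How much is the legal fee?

Fee base (net of costs): $1,048,250 − $57,254 = $990,996
The matter resolved at trial, so the 37.5% rate applies.
$990,996 × 37.5% = $371,623.50
$371,623.50 exceeds the $303,200 cap, so the fee is capped at $303,200.00.

$303,200.00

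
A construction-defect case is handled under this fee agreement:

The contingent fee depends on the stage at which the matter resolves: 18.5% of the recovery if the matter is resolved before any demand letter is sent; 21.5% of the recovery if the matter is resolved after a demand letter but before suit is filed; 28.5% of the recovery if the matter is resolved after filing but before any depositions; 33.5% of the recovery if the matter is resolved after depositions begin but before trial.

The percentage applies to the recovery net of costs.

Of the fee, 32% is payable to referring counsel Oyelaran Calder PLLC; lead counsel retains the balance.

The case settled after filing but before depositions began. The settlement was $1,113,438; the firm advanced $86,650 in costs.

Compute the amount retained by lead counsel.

Fee base (net of costs): $1,113,438 − $86,650 = $1,026,788
The matter settled after filing but before depositions began, so the 28.5% rate applies.
$1,026,788 × 28.5% = $292,634.58
Referral share: 32% of $292,634.58 = $93,643.07; lead counsel retains $292,634.58 − $93,643.07 = $198,991.51.

$198,991.51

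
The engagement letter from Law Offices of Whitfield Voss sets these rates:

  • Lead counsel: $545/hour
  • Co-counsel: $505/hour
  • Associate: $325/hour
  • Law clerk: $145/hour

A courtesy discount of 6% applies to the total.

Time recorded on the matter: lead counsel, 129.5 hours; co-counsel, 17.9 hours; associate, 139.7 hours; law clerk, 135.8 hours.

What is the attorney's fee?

$136,027.87

Lead counsel: 129.5 × $545 = $70,577.50
Co-counsel: 17.9 × $505 = $9,039.50
Associate: 139.7 × $325 = $45,402.50
Law clerk: 135.8 × $145 = $19,691.00
Subtotal: $144,710.50
Less 6% discount: −$8,682.63
Total: $144,710.50 − $8,682.63 = $136,027.87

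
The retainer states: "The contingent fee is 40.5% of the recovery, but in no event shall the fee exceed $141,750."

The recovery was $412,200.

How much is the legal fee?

$141,750.00

40.5% of $412,200 = $166,941.00
That exceeds the $141,750 cap, so the fee is capped at $141,750.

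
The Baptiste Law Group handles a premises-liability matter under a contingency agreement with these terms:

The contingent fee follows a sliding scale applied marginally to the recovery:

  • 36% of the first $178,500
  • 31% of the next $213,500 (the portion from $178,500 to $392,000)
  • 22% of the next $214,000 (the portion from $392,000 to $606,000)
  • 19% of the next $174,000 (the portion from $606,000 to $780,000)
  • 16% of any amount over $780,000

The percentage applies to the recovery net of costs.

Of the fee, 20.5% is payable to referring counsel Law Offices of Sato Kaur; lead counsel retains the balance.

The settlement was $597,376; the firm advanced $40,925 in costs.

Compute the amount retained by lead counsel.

Fee base (net of costs): $597,376 − $40,925 = $556,451
First $178,500 at 36% = $64,260.00
Next $213,500 at 31% = $66,185.00
Remaining $164,451 at 22% = $36,179.22
Fee: $64,260.00 + $66,185.00 + $36,179.22 = $166,624.22
Referral share: 20.5% of $166,624.22 = $34,157.97; lead counsel retains $166,624.22 − $34,157.97 = $132,466.25.

$132,466.25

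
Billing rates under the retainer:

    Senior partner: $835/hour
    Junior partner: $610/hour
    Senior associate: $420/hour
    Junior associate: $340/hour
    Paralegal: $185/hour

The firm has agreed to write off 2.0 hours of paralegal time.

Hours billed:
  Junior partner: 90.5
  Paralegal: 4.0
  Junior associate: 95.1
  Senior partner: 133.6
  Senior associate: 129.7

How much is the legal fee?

$253,939.00

Senior partner: 133.6 × $835 = $111,556.00
Junior partner: 90.5 × $610 = $55,205.00
Senior associate: 129.7 × $420 = $54,474.00
Junior associate: 95.1 × $340 = $32,334.00
Paralegal: 4.0 × $185 = $740.00
Subtotal: $254,309.00
Write-off: 2.0 × $185 = $370.00
Total: $254,309.00 − $370.00 = $253,939.00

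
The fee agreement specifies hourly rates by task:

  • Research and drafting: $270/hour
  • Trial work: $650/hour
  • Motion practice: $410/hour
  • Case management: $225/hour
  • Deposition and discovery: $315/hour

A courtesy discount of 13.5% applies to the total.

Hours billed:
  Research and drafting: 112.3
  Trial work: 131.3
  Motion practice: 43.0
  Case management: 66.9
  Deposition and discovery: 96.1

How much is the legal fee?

$154,506.30

Research and drafting: 112.3 × $270 = $30,321.00
Trial work: 131.3 × $650 = $85,345.00
Motion practice: 43.0 × $410 = $17,630.00
Case management: 66.9 × $225 = $15,052.50
Deposition and discovery: 96.1 × $315 = $30,271.50
Subtotal: $178,620.00
Less 13.5% discount: −$24,113.70
Total: $178,620.00 − $24,113.70 = $154,506.30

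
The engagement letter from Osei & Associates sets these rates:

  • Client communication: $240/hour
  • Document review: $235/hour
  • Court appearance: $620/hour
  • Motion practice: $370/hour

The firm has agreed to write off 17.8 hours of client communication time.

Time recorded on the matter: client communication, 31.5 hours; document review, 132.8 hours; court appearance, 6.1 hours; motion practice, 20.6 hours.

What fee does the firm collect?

Client communication: 31.5 × $240 = $7,560.00
Document review: 132.8 × $235 = $31,208.00
Court appearance: 6.1 × $620 = $3,782.00
Motion practice: 20.6 × $370 = $7,622.00
Subtotal: $50,172.00
Write-off: 17.8 × $240 = $4,272.00
Total: $50,172.00 − $4,272.00 = $45,900.00

$45,900.00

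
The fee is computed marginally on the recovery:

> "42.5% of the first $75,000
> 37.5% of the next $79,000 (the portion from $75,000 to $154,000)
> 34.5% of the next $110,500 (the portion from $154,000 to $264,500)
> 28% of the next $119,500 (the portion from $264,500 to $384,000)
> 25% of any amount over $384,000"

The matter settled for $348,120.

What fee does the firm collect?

First $75,000 at 42.5% = $31,875.00
Next $79,000 at 37.5% = $29,625.00
Next $110,500 at 34.5% = $38,122.50
Remaining $83,620 at 28% = $23,413.60
Fee: $31,875.00 + $29,625.00 + $38,122.50 + $23,413.60 = $123,036.10

$123,036.10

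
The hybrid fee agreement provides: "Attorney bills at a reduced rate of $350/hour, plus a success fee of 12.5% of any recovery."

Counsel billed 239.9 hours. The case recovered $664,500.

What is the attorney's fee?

$167,027.50

Hourly: 239.9 × $350 = $83,965.00
Success fee: 12.5% of $664,500 = $83,062.50
Total: $83,965.00 + $83,062.50 = $167,027.50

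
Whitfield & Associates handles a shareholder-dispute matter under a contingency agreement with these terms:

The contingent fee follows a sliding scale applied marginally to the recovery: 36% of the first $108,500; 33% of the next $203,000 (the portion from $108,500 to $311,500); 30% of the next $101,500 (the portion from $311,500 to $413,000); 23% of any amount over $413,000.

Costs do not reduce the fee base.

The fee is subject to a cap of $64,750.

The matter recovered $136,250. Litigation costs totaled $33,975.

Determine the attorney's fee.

$48,217.50

Fee base is the gross recovery, $136,250; costs are reimbursed separately.
First $108,500 at 36% = $39,060.00
Remaining $27,750 at 33% = $9,157.50
Fee: $39,060.00 + $9,157.50 = $48,217.50
$48,217.50 is under the $64,750 cap.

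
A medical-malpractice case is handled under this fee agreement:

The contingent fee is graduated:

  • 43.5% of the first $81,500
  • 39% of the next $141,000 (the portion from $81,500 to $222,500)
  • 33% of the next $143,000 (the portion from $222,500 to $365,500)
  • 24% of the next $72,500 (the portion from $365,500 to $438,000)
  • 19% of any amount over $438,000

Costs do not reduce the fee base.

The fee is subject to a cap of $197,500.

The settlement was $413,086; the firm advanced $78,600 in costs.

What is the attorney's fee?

$149,053.14

Fee base is the gross recovery, $413,086; costs are reimbursed separately.
First $81,500 at 43.5% = $35,452.50
Next $141,000 at 39% = $54,990.00
Next $143,000 at 33% = $47,190.00
Remaining $47,586 at 24% = $11,420.64
Fee: $35,452.50 + $54,990.00 + $47,190.00 + $11,420.64 = $149,053.14
$149,053.14 is under the $197,500 cap.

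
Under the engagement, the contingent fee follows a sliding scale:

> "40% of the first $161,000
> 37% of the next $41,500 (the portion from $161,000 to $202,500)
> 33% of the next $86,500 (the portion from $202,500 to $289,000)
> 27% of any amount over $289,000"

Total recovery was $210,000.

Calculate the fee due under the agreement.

$82,230.00

First $161,000 at 40% = $64,400.00
Next $41,500 at 37% = $15,355.00
Remaining $7,500 at 33% = $2,475.00
Fee: $64,400.00 + $15,355.00 + $2,475.00 = $82,230.00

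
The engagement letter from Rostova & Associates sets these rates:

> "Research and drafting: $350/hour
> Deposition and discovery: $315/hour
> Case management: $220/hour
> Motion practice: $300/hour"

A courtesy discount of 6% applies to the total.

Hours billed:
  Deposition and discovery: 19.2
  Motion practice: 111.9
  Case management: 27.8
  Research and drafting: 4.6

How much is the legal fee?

Research and drafting: 4.6 × $350 = $1,610.00
Deposition and discovery: 19.2 × $315 = $6,048.00
Case management: 27.8 × $220 = $6,116.00
Motion practice: 111.9 × $300 = $33,570.00
Subtotal: $47,344.00
Less 6% discount: −$2,840.64
Total: $47,344.00 − $2,840.64 = $44,503.36

$44,503.36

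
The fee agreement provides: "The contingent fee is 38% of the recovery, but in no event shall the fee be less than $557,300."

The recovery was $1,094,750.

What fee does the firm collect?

38% of $1,094,750 = $416,005.00
That is below the $557,300 minimum, so the minimum applies.

$557,300.00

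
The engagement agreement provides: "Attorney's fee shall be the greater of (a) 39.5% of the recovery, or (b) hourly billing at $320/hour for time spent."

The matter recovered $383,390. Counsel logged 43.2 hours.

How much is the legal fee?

$151,439.05

(a) 39.5% of $383,390 = $151,439.05
(b) 43.2 × $320 = $13,824.00
The greater is (a): $151,439.05.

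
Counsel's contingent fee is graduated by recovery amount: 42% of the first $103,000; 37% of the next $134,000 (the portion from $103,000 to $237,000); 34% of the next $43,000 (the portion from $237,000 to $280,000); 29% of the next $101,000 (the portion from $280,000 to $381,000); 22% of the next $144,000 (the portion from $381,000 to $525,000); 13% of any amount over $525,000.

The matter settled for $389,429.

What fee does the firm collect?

First $103,000 at 42% = $43,260.00
Next $134,000 at 37% = $49,580.00
Next $43,000 at 34% = $14,620.00
Next $101,000 at 29% = $29,290.00
Remaining $8,429 at 22% = $1,854.38
Fee: $43,260.00 + $49,580.00 + $14,620.00 + $29,290.00 + $1,854.38 = $138,604.38

$138,604.38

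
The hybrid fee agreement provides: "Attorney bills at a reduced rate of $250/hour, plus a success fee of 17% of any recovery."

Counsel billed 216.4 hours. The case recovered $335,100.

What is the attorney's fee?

Hourly: 216.4 × $250 = $54,100.00
Success fee: 17% of $335,100 = $56,967.00
Total: $54,100.00 + $56,967.00 = $111,067.00

$111,067.00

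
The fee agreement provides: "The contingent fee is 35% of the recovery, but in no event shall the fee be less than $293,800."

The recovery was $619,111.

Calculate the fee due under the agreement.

$293,800.00

35% of $619,111 = $216,688.85
That is below the $293,800 minimum, so the minimum applies.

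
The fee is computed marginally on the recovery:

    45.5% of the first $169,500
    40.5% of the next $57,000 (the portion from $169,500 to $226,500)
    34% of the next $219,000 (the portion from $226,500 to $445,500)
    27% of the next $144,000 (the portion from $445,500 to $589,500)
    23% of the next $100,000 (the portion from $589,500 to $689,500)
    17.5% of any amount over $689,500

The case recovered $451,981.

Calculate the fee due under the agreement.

First $169,500 at 45.5% = $77,122.50
Next $57,000 at 40.5% = $23,085.00
Next $219,000 at 34% = $74,460.00
Remaining $6,481 at 27% = $1,749.87
Fee: $77,122.50 + $23,085.00 + $74,460.00 + $1,749.87 = $176,417.37

$176,417.37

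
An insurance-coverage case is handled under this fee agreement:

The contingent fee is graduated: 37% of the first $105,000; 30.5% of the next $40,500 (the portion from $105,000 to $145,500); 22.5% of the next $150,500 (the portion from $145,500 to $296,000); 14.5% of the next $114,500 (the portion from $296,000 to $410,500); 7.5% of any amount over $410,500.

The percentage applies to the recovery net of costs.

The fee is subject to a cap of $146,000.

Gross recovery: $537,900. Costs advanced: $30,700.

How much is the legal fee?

Fee base (net of costs): $537,900 − $30,700 = $507,200
First $105,000 at 37% = $38,850.00
Next $40,500 at 30.5% = $12,352.50
Next $150,500 at 22.5% = $33,862.50
Next $114,500 at 14.5% = $16,602.50
Remaining $96,700 at 7.5% = $7,252.50
Fee: $38,850.00 + $12,352.50 + $33,862.50 + $16,602.50 + $7,252.50 = $108,920.00
$108,920.00 is under the $146,000 cap.

$108,920.00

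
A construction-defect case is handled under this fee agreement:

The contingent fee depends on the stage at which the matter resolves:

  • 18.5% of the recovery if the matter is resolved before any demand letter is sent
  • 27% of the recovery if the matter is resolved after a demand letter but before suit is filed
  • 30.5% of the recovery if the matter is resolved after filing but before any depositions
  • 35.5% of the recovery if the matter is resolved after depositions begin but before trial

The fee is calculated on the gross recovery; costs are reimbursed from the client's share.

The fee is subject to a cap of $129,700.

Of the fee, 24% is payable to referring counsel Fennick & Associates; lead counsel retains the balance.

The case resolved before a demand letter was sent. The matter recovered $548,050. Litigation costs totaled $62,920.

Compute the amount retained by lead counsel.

$77,055.83

Fee base is the gross recovery, $548,050; costs are reimbursed separately.
The matter resolved before a demand letter was sent, so the 18.5% rate applies.
$548,050 × 18.5% = $101,389.25
$101,389.25 is under the $129,700 cap.
Referral share: 24% of $101,389.25 = $24,333.42; lead counsel retains $101,389.25 − $24,333.42 = $77,055.83.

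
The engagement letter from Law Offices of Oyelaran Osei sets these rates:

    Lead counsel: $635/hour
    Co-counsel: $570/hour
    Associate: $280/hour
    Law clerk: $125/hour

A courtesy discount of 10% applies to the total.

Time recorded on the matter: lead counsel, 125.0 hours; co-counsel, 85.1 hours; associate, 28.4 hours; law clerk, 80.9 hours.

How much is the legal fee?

Lead counsel: 125.0 × $635 = $79,375.00
Co-counsel: 85.1 × $570 = $48,507.00
Associate: 28.4 × $280 = $7,952.00
Law clerk: 80.9 × $125 = $10,112.50
Subtotal: $145,946.50
Less 10% discount: −$14,594.65
Total: $145,946.50 − $14,594.65 = $131,351.85

$131,351.85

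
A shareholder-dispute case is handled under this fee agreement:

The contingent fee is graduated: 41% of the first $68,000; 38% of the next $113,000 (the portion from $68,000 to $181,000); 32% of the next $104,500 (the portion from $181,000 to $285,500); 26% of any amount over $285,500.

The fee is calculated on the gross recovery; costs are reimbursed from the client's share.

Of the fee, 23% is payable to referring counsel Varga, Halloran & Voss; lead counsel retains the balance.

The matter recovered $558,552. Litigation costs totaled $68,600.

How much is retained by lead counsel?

Fee base is the gross recovery, $558,552; costs are reimbursed separately.
First $68,000 at 41% = $27,880.00
Next $113,000 at 38% = $42,940.00
Next $104,500 at 32% = $33,440.00
Remaining $273,052 at 26% = $70,993.52
Fee: $27,880.00 + $42,940.00 + $33,440.00 + $70,993.52 = $175,253.52
Referral share: 23% of $175,253.52 = $40,308.31; lead counsel retains $175,253.52 − $40,308.31 = $134,945.21.

$134,945.21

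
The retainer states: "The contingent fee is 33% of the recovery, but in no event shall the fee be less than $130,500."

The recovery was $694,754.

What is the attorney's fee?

$229,268.82

33% of $694,754 = $229,268.82
That exceeds the $130,500 minimum.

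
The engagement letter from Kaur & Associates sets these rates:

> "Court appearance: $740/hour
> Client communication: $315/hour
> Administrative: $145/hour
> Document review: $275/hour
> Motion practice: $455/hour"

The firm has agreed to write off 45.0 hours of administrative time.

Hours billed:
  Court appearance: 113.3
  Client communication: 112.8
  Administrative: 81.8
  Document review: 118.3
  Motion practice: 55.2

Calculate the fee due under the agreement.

Court appearance: 113.3 × $740 = $83,842.00
Client communication: 112.8 × $315 = $35,532.00
Administrative: 81.8 × $145 = $11,861.00
Document review: 118.3 × $275 = $32,532.50
Motion practice: 55.2 × $455 = $25,116.00
Subtotal: $188,883.50
Write-off: 45.0 × $145 = $6,525.00
Total: $188,883.50 − $6,525.00 = $182,358.50

$182,358.50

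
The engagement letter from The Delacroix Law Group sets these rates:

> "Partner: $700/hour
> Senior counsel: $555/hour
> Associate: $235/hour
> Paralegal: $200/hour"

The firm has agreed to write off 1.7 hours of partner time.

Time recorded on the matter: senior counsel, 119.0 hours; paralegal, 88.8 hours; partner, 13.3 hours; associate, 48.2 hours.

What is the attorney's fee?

Partner: 13.3 × $700 = $9,310.00
Senior counsel: 119.0 × $555 = $66,045.00
Associate: 48.2 × $235 = $11,327.00
Paralegal: 88.8 × $200 = $17,760.00
Subtotal: $104,442.00
Write-off: 1.7 × $700 = $1,190.00
Total: $104,442.00 − $1,190.00 = $103,252.00

$103,252.00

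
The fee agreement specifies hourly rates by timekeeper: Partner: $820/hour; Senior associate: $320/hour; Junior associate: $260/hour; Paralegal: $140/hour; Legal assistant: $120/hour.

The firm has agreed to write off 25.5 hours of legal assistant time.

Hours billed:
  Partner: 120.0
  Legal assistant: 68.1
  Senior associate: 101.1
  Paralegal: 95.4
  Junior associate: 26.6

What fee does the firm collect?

Partner: 120.0 × $820 = $98,400.00
Senior associate: 101.1 × $320 = $32,352.00
Junior associate: 26.6 × $260 = $6,916.00
Paralegal: 95.4 × $140 = $13,356.00
Legal assistant: 68.1 × $120 = $8,172.00
Subtotal: $159,196.00
Write-off: 25.5 × $120 = $3,060.00
Total: $159,196.00 − $3,060.00 = $156,136.00

$156,136.00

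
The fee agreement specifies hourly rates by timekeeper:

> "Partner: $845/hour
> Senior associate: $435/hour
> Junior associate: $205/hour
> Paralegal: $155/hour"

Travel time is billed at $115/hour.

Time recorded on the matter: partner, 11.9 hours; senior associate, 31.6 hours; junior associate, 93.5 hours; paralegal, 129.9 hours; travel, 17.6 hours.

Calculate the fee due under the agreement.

Partner: 11.9 × $845 = $10,055.50
Senior associate: 31.6 × $435 = $13,746.00
Junior associate: 93.5 × $205 = $19,167.50
Paralegal: 129.9 × $155 = $20,134.50
Subtotal: $10,055.50 + $13,746.00 + $19,167.50 + $20,134.50 = $63,103.50
Travel: 17.6 × $115 = $2,024.00
Total: $63,103.50 + $2,024.00 = $65,127.50

$65,127.50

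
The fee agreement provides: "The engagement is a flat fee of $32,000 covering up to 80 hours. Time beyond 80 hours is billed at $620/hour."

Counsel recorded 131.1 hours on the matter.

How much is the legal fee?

$63,682.00

Flat fee: $32,000.00
Excess hours: 131.1 − 80 = 51.1
Overrun: 51.1 × $620 = $31,682.00
Total: $32,000.00 + $31,682.00 = $63,682.00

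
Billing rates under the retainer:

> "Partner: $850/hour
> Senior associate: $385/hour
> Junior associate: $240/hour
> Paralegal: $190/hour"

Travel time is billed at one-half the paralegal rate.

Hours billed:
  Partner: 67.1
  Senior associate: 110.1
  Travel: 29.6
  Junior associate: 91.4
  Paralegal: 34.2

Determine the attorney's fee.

Partner: 67.1 × $850 = $57,035.00
Senior associate: 110.1 × $385 = $42,388.50
Junior associate: 91.4 × $240 = $21,936.00
Paralegal: 34.2 × $190 = $6,498.00
Subtotal: $57,035.00 + $42,388.50 + $21,936.00 + $6,498.00 = $127,857.50
Travel: 29.6 × ($190 ÷ 2) = 29.6 × $95.00 = $2,812.00
Total: $127,857.50 + $2,812.00 = $130,669.50

$130,669.50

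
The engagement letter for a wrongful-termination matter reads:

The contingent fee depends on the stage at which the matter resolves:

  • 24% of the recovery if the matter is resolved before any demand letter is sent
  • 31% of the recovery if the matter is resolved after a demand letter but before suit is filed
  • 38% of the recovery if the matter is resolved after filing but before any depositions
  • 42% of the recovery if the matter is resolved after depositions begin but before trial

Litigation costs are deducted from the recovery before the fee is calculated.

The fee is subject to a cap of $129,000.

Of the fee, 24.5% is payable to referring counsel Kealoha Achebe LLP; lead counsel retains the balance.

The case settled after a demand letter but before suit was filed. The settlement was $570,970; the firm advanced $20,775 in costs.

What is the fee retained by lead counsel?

$97,395.00

Fee base (net of costs): $570,970 − $20,775 = $550,195
The matter settled after a demand letter but before suit was filed, so the 31% rate applies.
$550,195 × 31% = $170,560.45
$170,560.45 exceeds the $129,000 cap, so the fee is capped at $129,000.00.
Referral share: 24.5% of $129,000.00 = $31,605.00; lead counsel retains $129,000.00 − $31,605.00 = $97,395.00.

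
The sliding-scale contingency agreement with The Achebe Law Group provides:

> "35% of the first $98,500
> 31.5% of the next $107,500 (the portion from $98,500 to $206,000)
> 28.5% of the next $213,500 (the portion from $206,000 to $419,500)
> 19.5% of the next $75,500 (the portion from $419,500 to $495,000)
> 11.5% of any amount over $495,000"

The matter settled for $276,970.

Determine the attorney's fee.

First $98,500 at 35% = $34,475.00
Next $107,500 at 31.5% = $33,862.50
Remaining $70,970 at 28.5% = $20,226.45
Fee: $34,475.00 + $33,862.50 + $20,226.45 = $88,563.95

$88,563.95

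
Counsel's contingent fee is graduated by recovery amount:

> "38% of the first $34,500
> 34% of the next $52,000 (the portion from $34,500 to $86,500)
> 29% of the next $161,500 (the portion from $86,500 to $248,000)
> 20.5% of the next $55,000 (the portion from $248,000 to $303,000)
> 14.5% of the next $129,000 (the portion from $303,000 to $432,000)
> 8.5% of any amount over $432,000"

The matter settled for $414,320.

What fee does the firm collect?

First $34,500 at 38% = $13,110.00
Next $52,000 at 34% = $17,680.00
Next $161,500 at 29% = $46,835.00
Next $55,000 at 20.5% = $11,275.00
Remaining $111,320 at 14.5% = $16,141.40
Fee: $13,110.00 + $17,680.00 + $46,835.00 + $11,275.00 + $16,141.40 = $105,041.40

$105,041.40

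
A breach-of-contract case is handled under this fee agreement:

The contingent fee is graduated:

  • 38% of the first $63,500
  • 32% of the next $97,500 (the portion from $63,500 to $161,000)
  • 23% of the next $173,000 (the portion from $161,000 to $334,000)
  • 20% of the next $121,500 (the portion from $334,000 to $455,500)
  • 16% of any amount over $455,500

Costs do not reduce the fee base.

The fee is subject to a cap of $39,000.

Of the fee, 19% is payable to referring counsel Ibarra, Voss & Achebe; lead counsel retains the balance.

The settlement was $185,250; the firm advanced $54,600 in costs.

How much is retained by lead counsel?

Fee base is the gross recovery, $185,250; costs are reimbursed separately.
First $63,500 at 38% = $24,130.00
Next $97,500 at 32% = $31,200.00
Remaining $24,250 at 23% = $5,577.50
Fee: $24,130.00 + $31,200.00 + $5,577.50 = $60,907.50
$60,907.50 exceeds the $39,000 cap, so the fee is capped at $39,000.00.
Referral share: 19% of $39,000.00 = $7,410.00; lead counsel retains $39,000.00 − $7,410.00 = $31,590.00.

$31,590.00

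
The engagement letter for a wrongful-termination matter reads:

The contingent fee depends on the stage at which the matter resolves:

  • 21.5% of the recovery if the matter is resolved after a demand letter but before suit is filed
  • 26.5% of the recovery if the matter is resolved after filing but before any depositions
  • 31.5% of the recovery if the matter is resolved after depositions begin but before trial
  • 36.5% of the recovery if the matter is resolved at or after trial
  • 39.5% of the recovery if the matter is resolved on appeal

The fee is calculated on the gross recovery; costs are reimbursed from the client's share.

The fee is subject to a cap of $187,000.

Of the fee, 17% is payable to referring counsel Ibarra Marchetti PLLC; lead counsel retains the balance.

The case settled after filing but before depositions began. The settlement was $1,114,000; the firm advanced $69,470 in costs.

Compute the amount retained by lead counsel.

Fee base is the gross recovery, $1,114,000; costs are reimbursed separately.
The matter settled after filing but before depositions began, so the 26.5% rate applies.
$1,114,000 × 26.5% = $295,210.00
$295,210.00 exceeds the $187,000 cap, so the fee is capped at $187,000.00.
Referral share: 17% of $187,000.00 = $31,790.00; lead counsel retains $187,000.00 − $31,790.00 = $155,210.00.

$155,210.00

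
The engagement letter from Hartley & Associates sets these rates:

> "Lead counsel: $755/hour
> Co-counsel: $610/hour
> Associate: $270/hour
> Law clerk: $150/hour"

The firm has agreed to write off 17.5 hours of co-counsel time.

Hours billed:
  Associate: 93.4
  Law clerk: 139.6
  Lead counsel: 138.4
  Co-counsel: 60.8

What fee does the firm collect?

Lead counsel: 138.4 × $755 = $104,492.00
Co-counsel: 60.8 × $610 = $37,088.00
Associate: 93.4 × $270 = $25,218.00
Law clerk: 139.6 × $150 = $20,940.00
Subtotal: $187,738.00
Write-off: 17.5 × $610 = $10,675.00
Total: $187,738.00 − $10,675.00 = $177,063.00

$177,063.00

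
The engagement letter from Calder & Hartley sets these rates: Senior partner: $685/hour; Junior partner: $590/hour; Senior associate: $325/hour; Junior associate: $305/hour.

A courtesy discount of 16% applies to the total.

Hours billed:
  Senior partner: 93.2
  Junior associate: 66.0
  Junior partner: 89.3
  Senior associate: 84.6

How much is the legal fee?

$137,889.36

Senior partner: 93.2 × $685 = $63,842.00
Junior partner: 89.3 × $590 = $52,687.00
Senior associate: 84.6 × $325 = $27,495.00
Junior associate: 66.0 × $305 = $20,130.00
Subtotal: $164,154.00
Less 16% discount: −$26,264.64
Total: $164,154.00 − $26,264.64 = $137,889.36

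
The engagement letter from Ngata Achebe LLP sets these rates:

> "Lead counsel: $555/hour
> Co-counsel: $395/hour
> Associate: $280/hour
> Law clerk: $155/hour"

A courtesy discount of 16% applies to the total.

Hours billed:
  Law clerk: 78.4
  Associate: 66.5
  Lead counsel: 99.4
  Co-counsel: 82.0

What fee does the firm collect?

$99,396.36

Lead counsel: 99.4 × $555 = $55,167.00
Co-counsel: 82.0 × $395 = $32,390.00
Associate: 66.5 × $280 = $18,620.00
Law clerk: 78.4 × $155 = $12,152.00
Subtotal: $118,329.00
Less 16% discount: −$18,932.64
Total: $118,329.00 − $18,932.64 = $99,396.36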